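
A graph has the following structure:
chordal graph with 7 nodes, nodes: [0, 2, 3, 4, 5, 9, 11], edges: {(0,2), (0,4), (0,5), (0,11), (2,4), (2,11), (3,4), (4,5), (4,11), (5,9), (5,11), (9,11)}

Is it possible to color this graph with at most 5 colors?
A valid 5-coloring: color 1: [4, 9]; color 2: [3, 11]; color 3: [2, 5]; color 4: [0].
(χ(G) = 4 ≤ 5.)

Yes, G is 5-colorable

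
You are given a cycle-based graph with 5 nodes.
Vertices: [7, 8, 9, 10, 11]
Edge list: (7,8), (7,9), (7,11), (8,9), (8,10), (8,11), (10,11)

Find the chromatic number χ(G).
Clique number ω(G) = 3 (lower bound: χ ≥ ω).
The clique on [7, 8, 9] has size 3, forcing χ ≥ 3, and the coloring below uses 3 colors, so χ(G) = 3.
A valid 3-coloring: color 1: [8]; color 2: [7, 10]; color 3: [9, 11].

χ(G) = 3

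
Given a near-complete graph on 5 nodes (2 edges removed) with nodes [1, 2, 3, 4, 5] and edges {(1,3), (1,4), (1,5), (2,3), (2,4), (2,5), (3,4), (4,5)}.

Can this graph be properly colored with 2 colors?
The clique on vertices [1, 3, 4] has size 3 > 2, so it alone needs 3 colors.

No, G is not 2-colorable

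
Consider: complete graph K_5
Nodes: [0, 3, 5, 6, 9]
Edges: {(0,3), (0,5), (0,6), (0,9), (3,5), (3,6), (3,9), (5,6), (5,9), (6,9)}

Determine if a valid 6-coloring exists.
A valid 6-coloring: color 1: [5]; color 2: [6]; color 3: [0]; color 4: [9]; color 5: [3].
(χ(G) = 5 ≤ 6.)

Yes, G is 6-colorable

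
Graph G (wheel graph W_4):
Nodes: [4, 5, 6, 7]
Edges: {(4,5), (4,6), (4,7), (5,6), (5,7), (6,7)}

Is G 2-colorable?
No, G is not 2-colorable

The clique on vertices [4, 5, 6, 7] has size 4 > 2, so it alone needs 4 colors.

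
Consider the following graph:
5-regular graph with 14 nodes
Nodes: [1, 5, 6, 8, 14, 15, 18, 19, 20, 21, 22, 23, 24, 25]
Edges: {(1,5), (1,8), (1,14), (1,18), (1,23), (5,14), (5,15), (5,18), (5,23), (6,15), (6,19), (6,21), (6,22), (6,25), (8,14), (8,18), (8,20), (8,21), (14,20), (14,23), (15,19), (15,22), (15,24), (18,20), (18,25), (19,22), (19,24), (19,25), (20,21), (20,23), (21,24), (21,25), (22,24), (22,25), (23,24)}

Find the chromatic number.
Clique number ω(G) = 4 (lower bound: χ ≥ ω).
The clique on [1, 5, 14, 23] has size 4, forcing χ ≥ 4, and the coloring below uses 4 colors, so χ(G) = 4.
A valid 4-coloring: color 1: [18, 21, 22, 23]; color 2: [1, 15, 20, 25]; color 3: [5, 8, 19]; color 4: [6, 14, 24].

χ(G) = 4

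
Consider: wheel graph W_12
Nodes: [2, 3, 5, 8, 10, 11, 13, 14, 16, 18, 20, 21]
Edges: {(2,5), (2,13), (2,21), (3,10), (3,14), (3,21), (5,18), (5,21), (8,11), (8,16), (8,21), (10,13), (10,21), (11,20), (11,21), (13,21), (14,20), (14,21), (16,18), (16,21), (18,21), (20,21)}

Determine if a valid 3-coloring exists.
Odd cycle [14, 20, 11, 8, 16, 18, 5, 2, 13, 10, 3] needs 3 colors (χ ≥ 3).
Vertex 21 is adjacent to every vertex of [2, 3, 5, 8, 10, 11, 13, 14, 16, 18, 20], which already need 3 colors among themselves, so 21 needs a new color (χ ≥ 4).
Hence χ(G) ≥ 4 > 3, so no proper 3-coloring exists.

No, G is not 3-colorable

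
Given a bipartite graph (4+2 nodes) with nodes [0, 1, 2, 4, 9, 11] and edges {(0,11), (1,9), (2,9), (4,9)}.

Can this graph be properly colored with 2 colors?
A valid 2-coloring: color 1: [0, 9]; color 2: [1, 2, 4, 11].
(χ(G) = 2 ≤ 2.)

Yes, G is 2-colorable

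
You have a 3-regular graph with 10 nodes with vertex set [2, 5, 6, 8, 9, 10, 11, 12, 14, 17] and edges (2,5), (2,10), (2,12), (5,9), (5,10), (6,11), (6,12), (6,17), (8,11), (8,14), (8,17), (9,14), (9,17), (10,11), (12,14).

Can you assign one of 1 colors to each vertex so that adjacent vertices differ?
The clique on vertices [2, 5, 10] has size 3 > 1, so it alone needs 3 colors.

No, G is not 1-colorable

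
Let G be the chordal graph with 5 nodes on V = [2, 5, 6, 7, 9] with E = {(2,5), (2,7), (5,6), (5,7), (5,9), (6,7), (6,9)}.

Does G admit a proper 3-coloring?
A valid 3-coloring: color 1: [5]; color 2: [7, 9]; color 3: [2, 6].
(χ(G) = 3 ≤ 3.)

Yes, G is 3-colorable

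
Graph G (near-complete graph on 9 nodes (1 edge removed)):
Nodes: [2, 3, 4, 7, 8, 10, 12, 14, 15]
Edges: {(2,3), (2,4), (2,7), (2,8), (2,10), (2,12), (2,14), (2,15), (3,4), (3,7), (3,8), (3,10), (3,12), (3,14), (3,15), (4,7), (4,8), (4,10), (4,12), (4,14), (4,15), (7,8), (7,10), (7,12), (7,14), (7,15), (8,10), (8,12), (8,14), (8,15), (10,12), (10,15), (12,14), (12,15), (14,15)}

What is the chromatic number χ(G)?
Clique number ω(G) = 8 (lower bound: χ ≥ ω).
The clique on [2, 3, 4, 7, 8, 10, 12, 15] has size 8, forcing χ ≥ 8, and the coloring below uses 8 colors, so χ(G) = 8.
A valid 8-coloring: color 1: [12]; color 2: [15]; color 3: [3]; color 4: [8]; color 5: [2]; color 6: [7]; color 7: [4]; color 8: [10, 14].

χ(G) = 8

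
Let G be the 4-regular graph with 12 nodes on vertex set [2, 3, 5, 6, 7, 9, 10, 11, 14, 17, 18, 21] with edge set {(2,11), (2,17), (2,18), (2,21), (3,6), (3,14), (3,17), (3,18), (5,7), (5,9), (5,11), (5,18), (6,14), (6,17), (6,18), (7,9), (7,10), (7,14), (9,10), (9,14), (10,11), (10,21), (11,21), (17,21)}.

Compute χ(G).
Clique number ω(G) = 3 (lower bound: χ ≥ ω).
Suppose a proper 3-coloring c exists. The clique [2, 11, 21] takes 3 distinct colors; by symmetry let c(2) = 1, c(11) = 2, c(21) = 3.
- Vertex 10: neighbors [11, 21] already have colors [2, 3] ⇒ c(10) = 1.
- Vertex 17: neighbors [2, 21] already have colors [1, 3] ⇒ c(17) = 2.
- Vertex 3: neighbors [17] already have colors [2]; try each remaining color.
- Case c(3) = 1:
  - Vertex 6: neighbors [3, 17] already have colors [1, 2] ⇒ c(6) = 3.
  - Vertex 14: neighbors [3, 6] already have colors [1, 3] ⇒ c(14) = 2.
  - Vertex 7: neighbors [10, 14] already have colors [1, 2] ⇒ c(7) = 3.
  - Vertex 9: neighbors [10, 14, 7] already have colors [1, 2, 3] — all 3 colors blocked. Contradiction.
- Case c(3) = 3:
  - Vertex 6: neighbors [17, 3] already have colors [2, 3] ⇒ c(6) = 1.
  - Vertex 14: neighbors [6, 3] already have colors [1, 3] ⇒ c(14) = 2.
  - Vertex 7: neighbors [10, 14] already have colors [1, 2] ⇒ c(7) = 3.
  - Vertex 9: neighbors [10, 14, 7] already have colors [1, 2, 3] — all 3 colors blocked. Contradiction.
Every case ends in a contradiction, so G has no proper 3-coloring (χ ≥ 4).
The coloring below uses 4 colors, so χ(G) = 4.
A valid 4-coloring: color 1: [5, 10, 14, 17]; color 2: [2, 3, 9]; color 3: [7, 11, 18]; color 4: [6, 21].

χ(G) = 4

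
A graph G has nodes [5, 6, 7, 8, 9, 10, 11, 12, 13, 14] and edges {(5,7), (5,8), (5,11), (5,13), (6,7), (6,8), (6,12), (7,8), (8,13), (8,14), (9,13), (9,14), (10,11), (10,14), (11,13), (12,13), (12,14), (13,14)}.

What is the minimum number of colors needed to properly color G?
χ(G) = 3

Clique number ω(G) = 3 (lower bound: χ ≥ ω).
The clique on [5, 11, 13] has size 3, forcing χ ≥ 3, and the coloring below uses 3 colors, so χ(G) = 3.
A valid 3-coloring: color 1: [7, 10, 13]; color 2: [5, 6, 14]; color 3: [8, 9, 11, 12].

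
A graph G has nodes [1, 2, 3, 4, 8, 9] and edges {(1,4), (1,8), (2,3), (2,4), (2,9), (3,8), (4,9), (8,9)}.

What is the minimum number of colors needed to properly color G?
χ(G) = 3

Clique number ω(G) = 3 (lower bound: χ ≥ ω).
The clique on [2, 4, 9] has size 3, forcing χ ≥ 3, and the coloring below uses 3 colors, so χ(G) = 3.
A valid 3-coloring: color 1: [4, 8]; color 2: [1, 3, 9]; color 3: [2].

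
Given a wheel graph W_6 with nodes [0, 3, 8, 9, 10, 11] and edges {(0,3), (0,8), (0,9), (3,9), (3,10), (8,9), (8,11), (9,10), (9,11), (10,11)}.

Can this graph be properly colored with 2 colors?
The clique on vertices [0, 8, 9] has size 3 > 2, so it alone needs 3 colors.

No, G is not 2-colorable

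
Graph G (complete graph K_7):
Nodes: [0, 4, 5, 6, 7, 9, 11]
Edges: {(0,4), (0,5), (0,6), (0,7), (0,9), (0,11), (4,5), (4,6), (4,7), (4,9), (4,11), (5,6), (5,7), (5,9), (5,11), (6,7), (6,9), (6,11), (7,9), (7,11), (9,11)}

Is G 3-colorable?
No, G is not 3-colorable

The clique on vertices [0, 4, 5, 6, 7, 9, 11] has size 7 > 3, so it alone needs 7 colors.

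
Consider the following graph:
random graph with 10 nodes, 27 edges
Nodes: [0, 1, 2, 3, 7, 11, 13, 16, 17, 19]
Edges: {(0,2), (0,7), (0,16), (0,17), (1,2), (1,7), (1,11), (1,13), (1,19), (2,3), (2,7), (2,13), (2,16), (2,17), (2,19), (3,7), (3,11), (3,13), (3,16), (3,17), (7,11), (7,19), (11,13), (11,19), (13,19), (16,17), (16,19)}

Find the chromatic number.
Clique number ω(G) = 4 (lower bound: χ ≥ ω).
The clique on [0, 2, 16, 17] has size 4, forcing χ ≥ 4, and the coloring below uses 4 colors, so χ(G) = 4.
A valid 4-coloring: color 1: [2, 11]; color 2: [7, 13, 16]; color 3: [0, 3, 19]; color 4: [1, 17].

χ(G) = 4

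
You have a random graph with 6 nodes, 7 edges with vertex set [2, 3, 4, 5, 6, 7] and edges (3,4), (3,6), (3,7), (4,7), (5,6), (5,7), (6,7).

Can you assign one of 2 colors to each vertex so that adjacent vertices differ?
The clique on vertices [3, 4, 7] has size 3 > 2, so it alone needs 3 colors.

No, G is not 2-colorable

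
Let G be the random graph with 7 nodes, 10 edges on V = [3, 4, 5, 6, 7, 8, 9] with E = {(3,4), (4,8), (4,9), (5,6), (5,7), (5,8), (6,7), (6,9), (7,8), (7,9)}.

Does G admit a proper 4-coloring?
A valid 4-coloring: color 1: [4, 7]; color 2: [3, 6, 8]; color 3: [5, 9].
(χ(G) = 3 ≤ 4.)

Yes, G is 4-colorable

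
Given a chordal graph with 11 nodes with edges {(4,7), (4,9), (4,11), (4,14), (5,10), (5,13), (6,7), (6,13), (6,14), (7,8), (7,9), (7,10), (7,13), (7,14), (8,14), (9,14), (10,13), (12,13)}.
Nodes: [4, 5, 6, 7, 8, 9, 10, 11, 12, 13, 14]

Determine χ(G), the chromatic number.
χ(G) = 4

Clique number ω(G) = 4 (lower bound: χ ≥ ω).
The clique on [4, 7, 9, 14] has size 4, forcing χ ≥ 4, and the coloring below uses 4 colors, so χ(G) = 4.
A valid 4-coloring: color 1: [5, 7, 11, 12]; color 2: [13, 14]; color 3: [4, 6, 8, 10]; color 4: [9].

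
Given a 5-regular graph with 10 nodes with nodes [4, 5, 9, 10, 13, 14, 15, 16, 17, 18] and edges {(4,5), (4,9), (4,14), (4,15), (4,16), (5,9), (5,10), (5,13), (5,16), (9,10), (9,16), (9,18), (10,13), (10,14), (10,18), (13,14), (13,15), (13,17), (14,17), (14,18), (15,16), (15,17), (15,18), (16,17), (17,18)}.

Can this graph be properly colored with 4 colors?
Yes, G is 4-colorable

A valid 4-coloring: color 1: [13, 16, 18]; color 2: [5, 14, 15]; color 3: [4, 10, 17]; color 4: [9].
(χ(G) = 4 ≤ 4.)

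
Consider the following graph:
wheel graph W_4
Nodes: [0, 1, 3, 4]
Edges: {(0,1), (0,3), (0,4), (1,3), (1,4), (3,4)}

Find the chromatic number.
Clique number ω(G) = 4 (lower bound: χ ≥ ω).
The clique on [0, 1, 3, 4] has size 4, forcing χ ≥ 4, and the coloring below uses 4 colors, so χ(G) = 4.
A valid 4-coloring: color 1: [3]; color 2: [1]; color 3: [0]; color 4: [4].

χ(G) = 4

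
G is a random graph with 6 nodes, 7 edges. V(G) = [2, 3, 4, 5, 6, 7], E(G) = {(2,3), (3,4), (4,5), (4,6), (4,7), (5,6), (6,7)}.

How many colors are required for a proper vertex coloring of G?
χ(G) = 3

Clique number ω(G) = 3 (lower bound: χ ≥ ω).
The clique on [4, 5, 6] has size 3, forcing χ ≥ 3, and the coloring below uses 3 colors, so χ(G) = 3.
A valid 3-coloring: color 1: [2, 4]; color 2: [3, 6]; color 3: [5, 7].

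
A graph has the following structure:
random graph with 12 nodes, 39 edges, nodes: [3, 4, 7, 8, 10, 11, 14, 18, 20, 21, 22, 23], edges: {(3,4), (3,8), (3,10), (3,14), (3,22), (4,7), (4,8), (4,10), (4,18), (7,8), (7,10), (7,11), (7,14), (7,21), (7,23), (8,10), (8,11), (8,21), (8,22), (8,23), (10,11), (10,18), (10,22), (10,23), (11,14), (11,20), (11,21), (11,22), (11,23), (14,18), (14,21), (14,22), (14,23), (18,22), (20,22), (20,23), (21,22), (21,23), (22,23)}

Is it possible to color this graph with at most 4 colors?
The clique on vertices [8, 10, 11, 22, 23] has size 5 > 4, so it alone needs 5 colors.

No, G is not 4-colorable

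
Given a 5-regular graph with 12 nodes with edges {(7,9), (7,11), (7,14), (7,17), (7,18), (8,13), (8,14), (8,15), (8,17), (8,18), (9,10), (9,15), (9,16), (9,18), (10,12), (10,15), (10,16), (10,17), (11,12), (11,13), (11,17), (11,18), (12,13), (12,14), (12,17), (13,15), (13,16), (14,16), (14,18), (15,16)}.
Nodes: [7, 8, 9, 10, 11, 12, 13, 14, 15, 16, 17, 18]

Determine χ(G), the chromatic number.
Clique number ω(G) = 4 (lower bound: χ ≥ ω).
The clique on [9, 10, 15, 16] has size 4, forcing χ ≥ 4, and the coloring below uses 4 colors, so χ(G) = 4.
A valid 4-coloring: color 1: [9, 13, 14, 17]; color 2: [7, 8, 10]; color 3: [12, 15, 18]; color 4: [11, 16].

χ(G) = 4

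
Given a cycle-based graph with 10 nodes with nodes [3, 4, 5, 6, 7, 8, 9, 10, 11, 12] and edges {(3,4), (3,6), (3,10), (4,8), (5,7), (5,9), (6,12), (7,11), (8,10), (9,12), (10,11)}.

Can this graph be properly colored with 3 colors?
Yes, G is 3-colorable

A valid 3-coloring: color 1: [3, 5, 8, 11, 12]; color 2: [4, 6, 7, 9, 10].
(χ(G) = 2 ≤ 3.)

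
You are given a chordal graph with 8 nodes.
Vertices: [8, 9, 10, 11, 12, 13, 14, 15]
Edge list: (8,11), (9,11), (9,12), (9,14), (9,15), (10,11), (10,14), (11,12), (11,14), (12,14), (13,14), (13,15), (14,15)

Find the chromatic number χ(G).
Clique number ω(G) = 4 (lower bound: χ ≥ ω).
The clique on [9, 11, 12, 14] has size 4, forcing χ ≥ 4, and the coloring below uses 4 colors, so χ(G) = 4.
A valid 4-coloring: color 1: [8, 14]; color 2: [11, 15]; color 3: [9, 10, 13]; color 4: [12].

χ(G) = 4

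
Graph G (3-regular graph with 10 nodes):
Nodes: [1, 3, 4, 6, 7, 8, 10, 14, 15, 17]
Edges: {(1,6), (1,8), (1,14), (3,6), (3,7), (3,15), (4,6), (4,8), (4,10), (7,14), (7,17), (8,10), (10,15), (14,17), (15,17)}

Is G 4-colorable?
Yes, G is 4-colorable

A valid 4-coloring: color 1: [6, 8, 14, 15]; color 2: [1, 3, 10, 17]; color 3: [4, 7].
(χ(G) = 3 ≤ 4.)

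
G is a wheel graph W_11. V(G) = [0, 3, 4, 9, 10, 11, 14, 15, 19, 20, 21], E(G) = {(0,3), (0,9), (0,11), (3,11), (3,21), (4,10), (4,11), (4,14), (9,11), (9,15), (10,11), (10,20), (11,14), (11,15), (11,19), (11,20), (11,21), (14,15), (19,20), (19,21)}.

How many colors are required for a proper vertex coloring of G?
χ(G) = 3

Clique number ω(G) = 3 (lower bound: χ ≥ ω).
The clique on [0, 9, 11] has size 3, forcing χ ≥ 3, and the coloring below uses 3 colors, so χ(G) = 3.
A valid 3-coloring: color 1: [11]; color 2: [0, 4, 15, 20, 21]; color 3: [3, 9, 10, 14, 19].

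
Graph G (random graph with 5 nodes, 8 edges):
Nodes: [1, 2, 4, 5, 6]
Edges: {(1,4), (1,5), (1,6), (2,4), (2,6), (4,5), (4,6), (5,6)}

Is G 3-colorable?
The clique on vertices [1, 4, 5, 6] has size 4 > 3, so it alone needs 4 colors.

No, G is not 3-colorable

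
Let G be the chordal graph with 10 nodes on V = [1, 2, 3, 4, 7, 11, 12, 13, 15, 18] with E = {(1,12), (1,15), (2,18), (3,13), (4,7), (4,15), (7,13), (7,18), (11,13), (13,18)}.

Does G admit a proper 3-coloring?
A valid 3-coloring: color 1: [1, 2, 4, 13]; color 2: [3, 7, 11, 12, 15]; color 3: [18].
(χ(G) = 3 ≤ 3.)

Yes, G is 3-colorable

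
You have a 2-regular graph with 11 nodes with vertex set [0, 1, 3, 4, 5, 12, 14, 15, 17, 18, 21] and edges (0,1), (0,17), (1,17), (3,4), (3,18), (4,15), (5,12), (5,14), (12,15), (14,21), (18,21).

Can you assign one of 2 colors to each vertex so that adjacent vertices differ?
The clique on vertices [0, 1, 17] has size 3 > 2, so it alone needs 3 colors.

No, G is not 2-colorable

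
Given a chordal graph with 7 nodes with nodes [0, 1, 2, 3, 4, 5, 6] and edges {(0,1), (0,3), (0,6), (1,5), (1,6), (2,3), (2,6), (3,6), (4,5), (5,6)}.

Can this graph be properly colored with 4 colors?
A valid 4-coloring: color 1: [4, 6]; color 2: [0, 2, 5]; color 3: [1, 3].
(χ(G) = 3 ≤ 4.)

Yes, G is 4-colorable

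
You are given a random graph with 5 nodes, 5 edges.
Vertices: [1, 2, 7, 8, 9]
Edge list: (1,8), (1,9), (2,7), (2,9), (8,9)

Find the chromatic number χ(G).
Clique number ω(G) = 3 (lower bound: χ ≥ ω).
The clique on [1, 8, 9] has size 3, forcing χ ≥ 3, and the coloring below uses 3 colors, so χ(G) = 3.
A valid 3-coloring: color 1: [7, 9]; color 2: [2, 8]; color 3: [1].

χ(G) = 3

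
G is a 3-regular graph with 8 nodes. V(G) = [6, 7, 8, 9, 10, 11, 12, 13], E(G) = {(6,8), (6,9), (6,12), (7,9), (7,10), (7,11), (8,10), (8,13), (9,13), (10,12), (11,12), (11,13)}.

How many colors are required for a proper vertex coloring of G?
χ(G) = 3

Clique number ω(G) = 2 (lower bound: χ ≥ ω).
Odd cycle [11, 13, 9, 6, 12] needs 3 colors (χ ≥ 3).
The coloring below uses 3 colors, so χ(G) = 3.
A valid 3-coloring: color 1: [6, 10, 11]; color 2: [7, 12, 13]; color 3: [8, 9].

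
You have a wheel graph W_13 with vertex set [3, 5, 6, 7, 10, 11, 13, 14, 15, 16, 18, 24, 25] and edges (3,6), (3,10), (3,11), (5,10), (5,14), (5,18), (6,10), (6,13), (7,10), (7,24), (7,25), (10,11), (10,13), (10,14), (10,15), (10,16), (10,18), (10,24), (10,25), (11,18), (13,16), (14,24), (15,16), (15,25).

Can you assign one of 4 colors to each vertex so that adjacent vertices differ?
A valid 4-coloring: color 1: [10]; color 2: [3, 7, 13, 14, 15, 18]; color 3: [5, 6, 11, 16, 24, 25].
(χ(G) = 3 ≤ 4.)

Yes, G is 4-colorable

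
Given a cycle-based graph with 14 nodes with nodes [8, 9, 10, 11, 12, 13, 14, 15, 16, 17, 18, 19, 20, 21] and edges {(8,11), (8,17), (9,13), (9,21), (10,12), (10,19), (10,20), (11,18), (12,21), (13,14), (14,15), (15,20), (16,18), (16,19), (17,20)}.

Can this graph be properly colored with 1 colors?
No, G is not 1-colorable

Edge (8,17) forces its endpoints to differ, so 1 color is not enough.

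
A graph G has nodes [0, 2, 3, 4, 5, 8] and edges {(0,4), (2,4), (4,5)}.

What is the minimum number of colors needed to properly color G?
Clique number ω(G) = 2 (lower bound: χ ≥ ω).
The graph is bipartite (no odd cycle), so 2 colors suffice: χ(G) = 2.
A valid 2-coloring: color 1: [3, 4, 8]; color 2: [0, 2, 5].

χ(G) = 2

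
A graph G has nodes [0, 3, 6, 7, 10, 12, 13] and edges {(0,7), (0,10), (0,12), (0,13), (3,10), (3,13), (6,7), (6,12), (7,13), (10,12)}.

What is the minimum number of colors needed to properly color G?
Clique number ω(G) = 3 (lower bound: χ ≥ ω).
The clique on [0, 10, 12] has size 3, forcing χ ≥ 3, and the coloring below uses 3 colors, so χ(G) = 3.
A valid 3-coloring: color 1: [0, 3, 6]; color 2: [7, 10]; color 3: [12, 13].

χ(G) = 3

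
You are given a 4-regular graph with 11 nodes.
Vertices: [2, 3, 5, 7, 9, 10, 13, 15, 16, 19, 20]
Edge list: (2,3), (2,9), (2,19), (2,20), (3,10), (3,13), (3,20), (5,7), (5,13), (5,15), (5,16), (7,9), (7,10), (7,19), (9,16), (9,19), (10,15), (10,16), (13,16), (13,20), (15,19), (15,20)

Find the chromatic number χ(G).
Clique number ω(G) = 3 (lower bound: χ ≥ ω).
The clique on [2, 9, 19] has size 3, forcing χ ≥ 3, and the coloring below uses 3 colors, so χ(G) = 3.
A valid 3-coloring: color 1: [2, 7, 13, 15]; color 2: [5, 9, 10, 20]; color 3: [3, 16, 19].

χ(G) = 3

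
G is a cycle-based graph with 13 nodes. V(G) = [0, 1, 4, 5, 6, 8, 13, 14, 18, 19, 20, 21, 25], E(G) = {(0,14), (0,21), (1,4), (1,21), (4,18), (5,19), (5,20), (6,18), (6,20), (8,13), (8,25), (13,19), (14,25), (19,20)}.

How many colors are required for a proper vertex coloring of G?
χ(G) = 3

Clique number ω(G) = 3 (lower bound: χ ≥ ω).
The clique on [5, 19, 20] has size 3, forcing χ ≥ 3, and the coloring below uses 3 colors, so χ(G) = 3.
A valid 3-coloring: color 1: [4, 6, 8, 14, 19, 21]; color 2: [0, 1, 13, 18, 20, 25]; color 3: [5].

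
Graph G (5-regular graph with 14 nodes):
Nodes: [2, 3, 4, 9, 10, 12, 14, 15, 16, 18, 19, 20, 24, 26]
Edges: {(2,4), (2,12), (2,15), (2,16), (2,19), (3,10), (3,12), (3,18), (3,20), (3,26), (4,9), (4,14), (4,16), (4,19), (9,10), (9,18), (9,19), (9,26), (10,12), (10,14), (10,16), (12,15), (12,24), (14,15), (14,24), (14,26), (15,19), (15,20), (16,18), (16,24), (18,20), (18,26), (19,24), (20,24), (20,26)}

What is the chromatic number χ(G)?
χ(G) = 4

Clique number ω(G) = 4 (lower bound: χ ≥ ω).
The clique on [3, 18, 20, 26] has size 4, forcing χ ≥ 4, and the coloring below uses 4 colors, so χ(G) = 4.
A valid 4-coloring: color 1: [12, 16, 19, 26]; color 2: [2, 3, 9, 14]; color 3: [4, 10, 15, 18, 24]; color 4: [20].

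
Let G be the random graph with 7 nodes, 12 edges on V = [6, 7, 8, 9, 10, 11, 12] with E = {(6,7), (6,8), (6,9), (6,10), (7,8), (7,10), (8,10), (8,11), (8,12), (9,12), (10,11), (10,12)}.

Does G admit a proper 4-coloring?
Yes, G is 4-colorable

A valid 4-coloring: color 1: [9, 10]; color 2: [8]; color 3: [6, 11, 12]; color 4: [7].
(χ(G) = 4 ≤ 4.)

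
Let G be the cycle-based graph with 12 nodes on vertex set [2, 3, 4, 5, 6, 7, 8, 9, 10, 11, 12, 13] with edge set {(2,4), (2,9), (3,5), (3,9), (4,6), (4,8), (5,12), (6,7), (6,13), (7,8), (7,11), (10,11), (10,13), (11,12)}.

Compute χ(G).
χ(G) = 3

Clique number ω(G) = 2 (lower bound: χ ≥ ω).
Odd cycle [5, 3, 9, 2, 4, 8, 7, 11, 12] needs 3 colors (χ ≥ 3).
The coloring below uses 3 colors, so χ(G) = 3.
A valid 3-coloring: color 1: [2, 3, 6, 8, 11]; color 2: [4, 5, 7, 9, 10]; color 3: [12, 13].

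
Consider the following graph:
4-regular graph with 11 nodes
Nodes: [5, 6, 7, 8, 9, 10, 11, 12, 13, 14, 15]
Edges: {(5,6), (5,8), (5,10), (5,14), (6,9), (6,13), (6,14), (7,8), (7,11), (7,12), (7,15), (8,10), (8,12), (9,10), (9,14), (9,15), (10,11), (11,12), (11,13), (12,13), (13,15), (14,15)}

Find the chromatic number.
Clique number ω(G) = 3 (lower bound: χ ≥ ω).
The clique on [5, 8, 10] has size 3, forcing χ ≥ 3, and the coloring below uses 3 colors, so χ(G) = 3.
A valid 3-coloring: color 1: [6, 10, 12, 15]; color 2: [5, 7, 9, 13]; color 3: [8, 11, 14].

χ(G) = 3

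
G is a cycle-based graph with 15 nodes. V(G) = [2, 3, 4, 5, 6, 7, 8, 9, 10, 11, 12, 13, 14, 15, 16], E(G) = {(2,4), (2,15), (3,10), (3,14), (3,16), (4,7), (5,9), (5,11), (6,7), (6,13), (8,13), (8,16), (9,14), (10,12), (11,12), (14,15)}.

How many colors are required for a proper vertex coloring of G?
Clique number ω(G) = 2 (lower bound: χ ≥ ω).
Odd cycle [10, 12, 11, 5, 9, 14, 3] needs 3 colors (χ ≥ 3).
The coloring below uses 3 colors, so χ(G) = 3.
A valid 3-coloring: color 1: [3, 4, 5, 6, 8, 12, 15]; color 2: [2, 7, 10, 11, 13, 14, 16]; color 3: [9].

χ(G) = 3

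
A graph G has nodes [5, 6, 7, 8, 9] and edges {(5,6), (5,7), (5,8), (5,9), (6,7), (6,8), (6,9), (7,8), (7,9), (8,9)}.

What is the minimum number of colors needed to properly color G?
Clique number ω(G) = 5 (lower bound: χ ≥ ω).
The clique on [5, 6, 7, 8, 9] has size 5, forcing χ ≥ 5, and the coloring below uses 5 colors, so χ(G) = 5.
A valid 5-coloring: color 1: [9]; color 2: [8]; color 3: [6]; color 4: [7]; color 5: [5].

χ(G) = 5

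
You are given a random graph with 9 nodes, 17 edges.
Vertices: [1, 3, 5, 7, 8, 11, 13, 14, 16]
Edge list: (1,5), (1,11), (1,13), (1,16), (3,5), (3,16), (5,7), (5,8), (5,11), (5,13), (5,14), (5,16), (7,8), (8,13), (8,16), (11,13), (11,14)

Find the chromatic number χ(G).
Clique number ω(G) = 4 (lower bound: χ ≥ ω).
The clique on [1, 5, 11, 13] has size 4, forcing χ ≥ 4, and the coloring below uses 4 colors, so χ(G) = 4.
A valid 4-coloring: color 1: [5]; color 2: [7, 11, 16]; color 3: [3, 13, 14]; color 4: [1, 8].

χ(G) = 4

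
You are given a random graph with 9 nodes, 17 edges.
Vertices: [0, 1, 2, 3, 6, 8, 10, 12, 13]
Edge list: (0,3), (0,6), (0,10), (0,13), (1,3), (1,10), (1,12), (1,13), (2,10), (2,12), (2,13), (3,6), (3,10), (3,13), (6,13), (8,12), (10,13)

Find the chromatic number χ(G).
χ(G) = 4

Clique number ω(G) = 4 (lower bound: χ ≥ ω).
The clique on [0, 3, 10, 13] has size 4, forcing χ ≥ 4, and the coloring below uses 4 colors, so χ(G) = 4.
A valid 4-coloring: color 1: [12, 13]; color 2: [2, 3, 8]; color 3: [6, 10]; color 4: [0, 1].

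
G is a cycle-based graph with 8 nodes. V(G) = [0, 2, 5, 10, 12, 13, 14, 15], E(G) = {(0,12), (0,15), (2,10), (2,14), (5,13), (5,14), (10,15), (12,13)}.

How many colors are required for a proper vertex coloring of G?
Clique number ω(G) = 2 (lower bound: χ ≥ ω).
The graph is bipartite (no odd cycle), so 2 colors suffice: χ(G) = 2.
A valid 2-coloring: color 1: [2, 5, 12, 15]; color 2: [0, 10, 13, 14].

χ(G) = 2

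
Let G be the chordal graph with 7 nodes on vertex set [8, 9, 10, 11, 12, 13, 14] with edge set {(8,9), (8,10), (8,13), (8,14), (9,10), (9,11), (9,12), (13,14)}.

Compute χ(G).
χ(G) = 3

Clique number ω(G) = 3 (lower bound: χ ≥ ω).
The clique on [8, 9, 10] has size 3, forcing χ ≥ 3, and the coloring below uses 3 colors, so χ(G) = 3.
A valid 3-coloring: color 1: [8, 11, 12]; color 2: [9, 13]; color 3: [10, 14].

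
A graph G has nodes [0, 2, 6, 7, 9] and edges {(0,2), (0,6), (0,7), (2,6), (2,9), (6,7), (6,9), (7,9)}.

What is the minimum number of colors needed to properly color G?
χ(G) = 3

Clique number ω(G) = 3 (lower bound: χ ≥ ω).
The clique on [0, 2, 6] has size 3, forcing χ ≥ 3, and the coloring below uses 3 colors, so χ(G) = 3.
A valid 3-coloring: color 1: [6]; color 2: [0, 9]; color 3: [2, 7].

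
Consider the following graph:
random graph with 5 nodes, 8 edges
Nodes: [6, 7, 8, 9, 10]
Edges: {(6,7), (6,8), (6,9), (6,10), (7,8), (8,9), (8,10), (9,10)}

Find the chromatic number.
Clique number ω(G) = 4 (lower bound: χ ≥ ω).
The clique on [6, 8, 9, 10] has size 4, forcing χ ≥ 4, and the coloring below uses 4 colors, so χ(G) = 4.
A valid 4-coloring: color 1: [8]; color 2: [6]; color 3: [7, 10]; color 4: [9].

χ(G) = 4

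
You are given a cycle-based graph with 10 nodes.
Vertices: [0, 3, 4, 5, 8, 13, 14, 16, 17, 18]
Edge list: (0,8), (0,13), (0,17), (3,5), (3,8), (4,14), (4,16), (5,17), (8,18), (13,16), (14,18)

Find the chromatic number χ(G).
Clique number ω(G) = 2 (lower bound: χ ≥ ω).
Odd cycle [0, 17, 5, 3, 8] needs 3 colors (χ ≥ 3).
The coloring below uses 3 colors, so χ(G) = 3.
A valid 3-coloring: color 1: [8, 14, 16, 17]; color 2: [0, 3, 4, 18]; color 3: [5, 13].

χ(G) = 3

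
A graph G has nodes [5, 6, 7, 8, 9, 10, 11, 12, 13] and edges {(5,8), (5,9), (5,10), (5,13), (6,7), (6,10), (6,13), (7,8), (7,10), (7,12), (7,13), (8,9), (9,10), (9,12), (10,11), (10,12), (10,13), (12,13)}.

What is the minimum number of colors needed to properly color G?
χ(G) = 4

Clique number ω(G) = 4 (lower bound: χ ≥ ω).
The clique on [7, 10, 12, 13] has size 4, forcing χ ≥ 4, and the coloring below uses 4 colors, so χ(G) = 4.
A valid 4-coloring: color 1: [8, 10]; color 2: [9, 11, 13]; color 3: [5, 7]; color 4: [6, 12].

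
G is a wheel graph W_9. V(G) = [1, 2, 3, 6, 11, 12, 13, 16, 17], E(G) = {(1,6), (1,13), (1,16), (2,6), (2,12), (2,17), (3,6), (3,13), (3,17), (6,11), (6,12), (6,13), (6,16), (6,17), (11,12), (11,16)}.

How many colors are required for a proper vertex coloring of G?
χ(G) = 3

Clique number ω(G) = 3 (lower bound: χ ≥ ω).
The clique on [1, 6, 16] has size 3, forcing χ ≥ 3, and the coloring below uses 3 colors, so χ(G) = 3.
A valid 3-coloring: color 1: [6]; color 2: [12, 13, 16, 17]; color 3: [1, 2, 3, 11].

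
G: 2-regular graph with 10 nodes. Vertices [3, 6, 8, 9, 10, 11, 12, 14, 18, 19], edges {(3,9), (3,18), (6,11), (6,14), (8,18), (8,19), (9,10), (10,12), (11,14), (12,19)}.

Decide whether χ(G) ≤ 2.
The clique on vertices [6, 11, 14] has size 3 > 2, so it alone needs 3 colors.

No, G is not 2-colorable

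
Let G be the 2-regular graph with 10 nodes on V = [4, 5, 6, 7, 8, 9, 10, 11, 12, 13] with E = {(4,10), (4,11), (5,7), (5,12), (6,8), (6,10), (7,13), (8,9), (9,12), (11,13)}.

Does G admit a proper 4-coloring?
Yes, G is 4-colorable

A valid 4-coloring: color 1: [4, 5, 6, 9, 13]; color 2: [7, 8, 10, 11, 12].
(χ(G) = 2 ≤ 4.)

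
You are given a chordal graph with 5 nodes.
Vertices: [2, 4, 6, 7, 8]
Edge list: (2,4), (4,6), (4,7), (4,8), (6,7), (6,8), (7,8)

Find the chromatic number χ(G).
χ(G) = 4

Clique number ω(G) = 4 (lower bound: χ ≥ ω).
The clique on [4, 6, 7, 8] has size 4, forcing χ ≥ 4, and the coloring below uses 4 colors, so χ(G) = 4.
A valid 4-coloring: color 1: [4]; color 2: [2, 8]; color 3: [6]; color 4: [7].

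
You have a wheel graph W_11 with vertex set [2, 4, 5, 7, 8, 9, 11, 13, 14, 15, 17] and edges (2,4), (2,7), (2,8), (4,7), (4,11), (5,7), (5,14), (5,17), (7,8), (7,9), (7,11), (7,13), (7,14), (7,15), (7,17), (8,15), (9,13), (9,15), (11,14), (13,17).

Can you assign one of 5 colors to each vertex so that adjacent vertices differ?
A valid 5-coloring: color 1: [7]; color 2: [2, 5, 11, 13, 15]; color 3: [4, 8, 9, 14, 17].
(χ(G) = 3 ≤ 5.)

Yes, G is 5-colorable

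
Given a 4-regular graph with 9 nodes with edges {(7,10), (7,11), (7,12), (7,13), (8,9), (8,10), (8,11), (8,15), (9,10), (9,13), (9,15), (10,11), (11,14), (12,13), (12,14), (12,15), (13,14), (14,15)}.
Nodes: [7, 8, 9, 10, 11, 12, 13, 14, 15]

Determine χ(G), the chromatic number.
Clique number ω(G) = 3 (lower bound: χ ≥ ω).
The clique on [7, 10, 11] has size 3, forcing χ ≥ 3, and the coloring below uses 3 colors, so χ(G) = 3.
A valid 3-coloring: color 1: [7, 8, 14]; color 2: [10, 13, 15]; color 3: [9, 11, 12].

χ(G) = 3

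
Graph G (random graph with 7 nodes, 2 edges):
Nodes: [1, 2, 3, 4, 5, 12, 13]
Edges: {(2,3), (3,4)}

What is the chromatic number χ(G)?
Clique number ω(G) = 2 (lower bound: χ ≥ ω).
The graph is bipartite (no odd cycle), so 2 colors suffice: χ(G) = 2.
A valid 2-coloring: color 1: [1, 3, 5, 12, 13]; color 2: [2, 4].

χ(G) = 2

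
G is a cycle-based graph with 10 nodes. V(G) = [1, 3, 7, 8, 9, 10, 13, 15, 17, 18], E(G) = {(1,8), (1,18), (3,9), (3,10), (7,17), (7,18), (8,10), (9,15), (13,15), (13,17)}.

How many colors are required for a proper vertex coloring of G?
Clique number ω(G) = 2 (lower bound: χ ≥ ω).
The graph is bipartite (no odd cycle), so 2 colors suffice: χ(G) = 2.
A valid 2-coloring: color 1: [1, 7, 9, 10, 13]; color 2: [3, 8, 15, 17, 18].

χ(G) = 2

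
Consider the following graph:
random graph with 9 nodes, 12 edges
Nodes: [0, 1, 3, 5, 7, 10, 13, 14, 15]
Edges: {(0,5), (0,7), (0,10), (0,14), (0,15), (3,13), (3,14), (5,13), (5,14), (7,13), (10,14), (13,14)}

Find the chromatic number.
Clique number ω(G) = 3 (lower bound: χ ≥ ω).
The clique on [0, 10, 14] has size 3, forcing χ ≥ 3, and the coloring below uses 3 colors, so χ(G) = 3.
A valid 3-coloring: color 1: [0, 1, 13]; color 2: [7, 14, 15]; color 3: [3, 5, 10].

χ(G) = 3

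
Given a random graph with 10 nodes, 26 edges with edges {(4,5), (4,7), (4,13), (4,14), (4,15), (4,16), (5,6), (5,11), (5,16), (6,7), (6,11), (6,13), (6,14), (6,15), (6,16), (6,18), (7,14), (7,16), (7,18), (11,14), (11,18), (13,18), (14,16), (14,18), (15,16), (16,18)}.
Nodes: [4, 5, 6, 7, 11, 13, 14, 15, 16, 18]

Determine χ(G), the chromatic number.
Clique number ω(G) = 5 (lower bound: χ ≥ ω).
The clique on [6, 7, 14, 16, 18] has size 5, forcing χ ≥ 5, and the coloring below uses 5 colors, so χ(G) = 5.
A valid 5-coloring: color 1: [4, 6]; color 2: [11, 13, 16]; color 3: [5, 14, 15]; color 4: [18]; color 5: [7].

χ(G) = 5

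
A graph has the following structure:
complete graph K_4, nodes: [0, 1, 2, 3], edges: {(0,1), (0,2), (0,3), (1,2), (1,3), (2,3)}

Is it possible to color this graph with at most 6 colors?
Yes, G is 6-colorable

A valid 6-coloring: color 1: [0]; color 2: [1]; color 3: [2]; color 4: [3].
(χ(G) = 4 ≤ 6.)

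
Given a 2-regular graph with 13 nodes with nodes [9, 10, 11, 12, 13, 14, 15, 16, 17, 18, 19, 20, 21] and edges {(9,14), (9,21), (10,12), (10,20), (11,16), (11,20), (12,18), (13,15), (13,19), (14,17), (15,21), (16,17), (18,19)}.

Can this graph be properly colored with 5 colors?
Yes, G is 5-colorable

A valid 5-coloring: color 1: [12, 14, 15, 16, 19, 20]; color 2: [9, 10, 11, 13, 17, 18]; color 3: [21].
(χ(G) = 3 ≤ 5.)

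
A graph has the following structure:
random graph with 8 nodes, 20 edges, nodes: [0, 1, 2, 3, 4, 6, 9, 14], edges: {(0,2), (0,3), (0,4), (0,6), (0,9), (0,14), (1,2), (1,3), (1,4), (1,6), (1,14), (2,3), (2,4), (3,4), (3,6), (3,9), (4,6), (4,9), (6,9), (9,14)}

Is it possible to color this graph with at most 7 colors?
Yes, G is 7-colorable

A valid 7-coloring: color 1: [0, 1]; color 2: [3, 14]; color 3: [4]; color 4: [2, 9]; color 5: [6].
(χ(G) = 5 ≤ 7.)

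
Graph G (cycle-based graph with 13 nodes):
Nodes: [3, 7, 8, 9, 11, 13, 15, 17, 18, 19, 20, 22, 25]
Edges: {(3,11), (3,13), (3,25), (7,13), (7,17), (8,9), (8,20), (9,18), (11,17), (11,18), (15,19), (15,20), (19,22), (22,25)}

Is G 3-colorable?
A valid 3-coloring: color 1: [3, 7, 8, 15, 18, 22]; color 2: [9, 11, 13, 19, 20, 25]; color 3: [17].
(χ(G) = 3 ≤ 3.)

Yes, G is 3-colorable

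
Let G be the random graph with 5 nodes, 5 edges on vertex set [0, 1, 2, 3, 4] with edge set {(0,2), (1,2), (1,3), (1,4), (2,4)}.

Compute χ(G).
Clique number ω(G) = 3 (lower bound: χ ≥ ω).
The clique on [1, 2, 4] has size 3, forcing χ ≥ 3, and the coloring below uses 3 colors, so χ(G) = 3.
A valid 3-coloring: color 1: [2, 3]; color 2: [0, 1]; color 3: [4].

χ(G) = 3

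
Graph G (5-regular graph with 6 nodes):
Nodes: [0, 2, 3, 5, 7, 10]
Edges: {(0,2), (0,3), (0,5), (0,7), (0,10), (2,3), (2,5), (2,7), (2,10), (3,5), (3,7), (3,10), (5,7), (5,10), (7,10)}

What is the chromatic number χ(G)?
χ(G) = 6

Clique number ω(G) = 6 (lower bound: χ ≥ ω).
The clique on [0, 2, 3, 5, 7, 10] has size 6, forcing χ ≥ 6, and the coloring below uses 6 colors, so χ(G) = 6.
A valid 6-coloring: color 1: [3]; color 2: [0]; color 3: [10]; color 4: [5]; color 5: [7]; color 6: [2].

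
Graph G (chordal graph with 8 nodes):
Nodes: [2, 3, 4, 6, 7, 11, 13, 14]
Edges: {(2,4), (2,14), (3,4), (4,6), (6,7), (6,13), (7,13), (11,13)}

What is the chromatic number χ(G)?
χ(G) = 3

Clique number ω(G) = 3 (lower bound: χ ≥ ω).
The clique on [6, 7, 13] has size 3, forcing χ ≥ 3, and the coloring below uses 3 colors, so χ(G) = 3.
A valid 3-coloring: color 1: [4, 13, 14]; color 2: [2, 3, 6, 11]; color 3: [7].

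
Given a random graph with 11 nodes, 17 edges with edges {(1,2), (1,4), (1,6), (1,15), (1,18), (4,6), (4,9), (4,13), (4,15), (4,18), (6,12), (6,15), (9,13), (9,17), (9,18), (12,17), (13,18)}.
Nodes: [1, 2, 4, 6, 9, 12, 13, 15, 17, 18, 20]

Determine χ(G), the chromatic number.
χ(G) = 4

Clique number ω(G) = 4 (lower bound: χ ≥ ω).
The clique on [1, 4, 6, 15] has size 4, forcing χ ≥ 4, and the coloring below uses 4 colors, so χ(G) = 4.
A valid 4-coloring: color 1: [2, 4, 17, 20]; color 2: [1, 9, 12]; color 3: [6, 18]; color 4: [13, 15].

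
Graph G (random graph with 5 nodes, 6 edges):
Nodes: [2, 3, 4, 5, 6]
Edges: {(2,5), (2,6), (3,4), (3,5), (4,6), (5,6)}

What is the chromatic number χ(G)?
χ(G) = 3

Clique number ω(G) = 3 (lower bound: χ ≥ ω).
The clique on [2, 5, 6] has size 3, forcing χ ≥ 3, and the coloring below uses 3 colors, so χ(G) = 3.
A valid 3-coloring: color 1: [3, 6]; color 2: [4, 5]; color 3: [2].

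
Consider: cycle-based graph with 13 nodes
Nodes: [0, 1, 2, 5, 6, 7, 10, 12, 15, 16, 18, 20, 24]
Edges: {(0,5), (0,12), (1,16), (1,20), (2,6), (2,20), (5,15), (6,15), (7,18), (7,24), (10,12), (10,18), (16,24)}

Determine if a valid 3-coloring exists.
A valid 3-coloring: color 1: [1, 2, 5, 12, 18, 24]; color 2: [0, 7, 10, 15, 16, 20]; color 3: [6].
(χ(G) = 3 ≤ 3.)

Yes, G is 3-colorable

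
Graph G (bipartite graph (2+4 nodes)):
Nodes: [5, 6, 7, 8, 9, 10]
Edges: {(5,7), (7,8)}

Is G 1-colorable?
Edge (7,8) forces its endpoints to differ, so 1 color is not enough.

No, G is not 1-colorable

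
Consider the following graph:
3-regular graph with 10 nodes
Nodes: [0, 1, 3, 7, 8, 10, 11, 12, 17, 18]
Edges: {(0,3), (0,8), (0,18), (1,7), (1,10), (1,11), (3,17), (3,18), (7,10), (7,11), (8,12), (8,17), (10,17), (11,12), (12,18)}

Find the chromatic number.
χ(G) = 3

Clique number ω(G) = 3 (lower bound: χ ≥ ω).
The clique on [0, 3, 18] has size 3, forcing χ ≥ 3, and the coloring below uses 3 colors, so χ(G) = 3.
A valid 3-coloring: color 1: [3, 8, 10, 11]; color 2: [7, 17, 18]; color 3: [0, 1, 12].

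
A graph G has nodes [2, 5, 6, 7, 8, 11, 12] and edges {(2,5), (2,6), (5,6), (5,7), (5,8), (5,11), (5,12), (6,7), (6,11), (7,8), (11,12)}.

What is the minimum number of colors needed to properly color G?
χ(G) = 3

Clique number ω(G) = 3 (lower bound: χ ≥ ω).
The clique on [5, 7, 8] has size 3, forcing χ ≥ 3, and the coloring below uses 3 colors, so χ(G) = 3.
A valid 3-coloring: color 1: [5]; color 2: [6, 8, 12]; color 3: [2, 7, 11].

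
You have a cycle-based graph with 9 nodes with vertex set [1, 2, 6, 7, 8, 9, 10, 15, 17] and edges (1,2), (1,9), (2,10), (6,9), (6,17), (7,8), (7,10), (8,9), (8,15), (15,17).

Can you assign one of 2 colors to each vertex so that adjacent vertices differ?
No, G is not 2-colorable

Odd cycle [9, 8, 15, 17, 6] needs 3 colors (χ ≥ 3).
Hence χ(G) ≥ 3 > 2, so no proper 2-coloring exists.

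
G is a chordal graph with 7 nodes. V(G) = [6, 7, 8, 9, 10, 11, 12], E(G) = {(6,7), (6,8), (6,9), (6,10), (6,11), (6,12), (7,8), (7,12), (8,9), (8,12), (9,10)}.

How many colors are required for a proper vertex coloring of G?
Clique number ω(G) = 4 (lower bound: χ ≥ ω).
The clique on [6, 7, 8, 12] has size 4, forcing χ ≥ 4, and the coloring below uses 4 colors, so χ(G) = 4.
A valid 4-coloring: color 1: [6]; color 2: [8, 10, 11]; color 3: [9, 12]; color 4: [7].

χ(G) = 4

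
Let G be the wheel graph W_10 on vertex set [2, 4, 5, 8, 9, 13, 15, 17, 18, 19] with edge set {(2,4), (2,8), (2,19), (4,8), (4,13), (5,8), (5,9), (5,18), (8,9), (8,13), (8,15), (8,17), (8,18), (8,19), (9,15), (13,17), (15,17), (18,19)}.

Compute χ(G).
Clique number ω(G) = 3 (lower bound: χ ≥ ω).
Odd cycle [5, 9, 15, 17, 13, 4, 2, 19, 18] needs 3 colors (χ ≥ 3).
Vertex 8 is adjacent to every vertex of [2, 4, 5, 9, 13, 15, 17, 18, 19], which already need 3 colors among themselves, so 8 needs a new color (χ ≥ 4).
The coloring below uses 4 colors, so χ(G) = 4.
A valid 4-coloring: color 1: [8]; color 2: [5, 13, 15, 19]; color 3: [4, 9, 17, 18]; color 4: [2].

χ(G) = 4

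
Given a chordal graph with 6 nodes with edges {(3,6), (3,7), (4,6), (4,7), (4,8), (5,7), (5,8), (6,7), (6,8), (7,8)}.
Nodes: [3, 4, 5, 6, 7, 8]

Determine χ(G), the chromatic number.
Clique number ω(G) = 4 (lower bound: χ ≥ ω).
The clique on [4, 6, 7, 8] has size 4, forcing χ ≥ 4, and the coloring below uses 4 colors, so χ(G) = 4.
A valid 4-coloring: color 1: [7]; color 2: [3, 8]; color 3: [5, 6]; color 4: [4].

χ(G) = 4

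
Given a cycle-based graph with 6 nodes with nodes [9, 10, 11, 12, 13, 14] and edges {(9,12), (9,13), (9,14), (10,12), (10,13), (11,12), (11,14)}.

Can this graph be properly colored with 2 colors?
Yes, G is 2-colorable

A valid 2-coloring: color 1: [12, 13, 14]; color 2: [9, 10, 11].
(χ(G) = 2 ≤ 2.)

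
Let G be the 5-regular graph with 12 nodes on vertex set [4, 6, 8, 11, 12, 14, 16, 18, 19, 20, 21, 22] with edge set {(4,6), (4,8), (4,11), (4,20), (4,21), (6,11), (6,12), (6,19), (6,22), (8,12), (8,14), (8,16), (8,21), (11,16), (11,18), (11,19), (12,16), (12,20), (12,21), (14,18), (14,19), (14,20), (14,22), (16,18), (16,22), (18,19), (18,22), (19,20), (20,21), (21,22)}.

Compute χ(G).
χ(G) = 4

Clique number ω(G) = 3 (lower bound: χ ≥ ω).
Odd cycle [14, 22, 16, 11, 19] needs 3 colors (χ ≥ 3).
Vertex 18 is adjacent to every vertex of [11, 14, 16, 19, 22], which already need 3 colors among themselves, so 18 needs a new color (χ ≥ 4).
The coloring below uses 4 colors, so χ(G) = 4.
A valid 4-coloring: color 1: [4, 16, 19]; color 2: [11, 12, 14]; color 3: [6, 18, 21]; color 4: [8, 20, 22].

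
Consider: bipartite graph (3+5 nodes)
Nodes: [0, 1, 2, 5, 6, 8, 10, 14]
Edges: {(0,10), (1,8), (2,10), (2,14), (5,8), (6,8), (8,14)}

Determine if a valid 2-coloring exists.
A valid 2-coloring: color 1: [0, 2, 8]; color 2: [1, 5, 6, 10, 14].
(χ(G) = 2 ≤ 2.)

Yes, G is 2-colorable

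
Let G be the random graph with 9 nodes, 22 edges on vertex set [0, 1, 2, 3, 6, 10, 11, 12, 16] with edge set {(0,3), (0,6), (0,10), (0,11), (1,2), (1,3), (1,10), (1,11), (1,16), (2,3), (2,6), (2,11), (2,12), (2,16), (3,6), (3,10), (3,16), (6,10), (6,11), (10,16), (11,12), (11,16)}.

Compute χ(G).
Clique number ω(G) = 4 (lower bound: χ ≥ ω).
The clique on [0, 3, 6, 10] has size 4, forcing χ ≥ 4, and the coloring below uses 4 colors, so χ(G) = 4.
A valid 4-coloring: color 1: [3, 11]; color 2: [2, 10]; color 3: [0, 1, 12]; color 4: [6, 16].

χ(G) = 4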